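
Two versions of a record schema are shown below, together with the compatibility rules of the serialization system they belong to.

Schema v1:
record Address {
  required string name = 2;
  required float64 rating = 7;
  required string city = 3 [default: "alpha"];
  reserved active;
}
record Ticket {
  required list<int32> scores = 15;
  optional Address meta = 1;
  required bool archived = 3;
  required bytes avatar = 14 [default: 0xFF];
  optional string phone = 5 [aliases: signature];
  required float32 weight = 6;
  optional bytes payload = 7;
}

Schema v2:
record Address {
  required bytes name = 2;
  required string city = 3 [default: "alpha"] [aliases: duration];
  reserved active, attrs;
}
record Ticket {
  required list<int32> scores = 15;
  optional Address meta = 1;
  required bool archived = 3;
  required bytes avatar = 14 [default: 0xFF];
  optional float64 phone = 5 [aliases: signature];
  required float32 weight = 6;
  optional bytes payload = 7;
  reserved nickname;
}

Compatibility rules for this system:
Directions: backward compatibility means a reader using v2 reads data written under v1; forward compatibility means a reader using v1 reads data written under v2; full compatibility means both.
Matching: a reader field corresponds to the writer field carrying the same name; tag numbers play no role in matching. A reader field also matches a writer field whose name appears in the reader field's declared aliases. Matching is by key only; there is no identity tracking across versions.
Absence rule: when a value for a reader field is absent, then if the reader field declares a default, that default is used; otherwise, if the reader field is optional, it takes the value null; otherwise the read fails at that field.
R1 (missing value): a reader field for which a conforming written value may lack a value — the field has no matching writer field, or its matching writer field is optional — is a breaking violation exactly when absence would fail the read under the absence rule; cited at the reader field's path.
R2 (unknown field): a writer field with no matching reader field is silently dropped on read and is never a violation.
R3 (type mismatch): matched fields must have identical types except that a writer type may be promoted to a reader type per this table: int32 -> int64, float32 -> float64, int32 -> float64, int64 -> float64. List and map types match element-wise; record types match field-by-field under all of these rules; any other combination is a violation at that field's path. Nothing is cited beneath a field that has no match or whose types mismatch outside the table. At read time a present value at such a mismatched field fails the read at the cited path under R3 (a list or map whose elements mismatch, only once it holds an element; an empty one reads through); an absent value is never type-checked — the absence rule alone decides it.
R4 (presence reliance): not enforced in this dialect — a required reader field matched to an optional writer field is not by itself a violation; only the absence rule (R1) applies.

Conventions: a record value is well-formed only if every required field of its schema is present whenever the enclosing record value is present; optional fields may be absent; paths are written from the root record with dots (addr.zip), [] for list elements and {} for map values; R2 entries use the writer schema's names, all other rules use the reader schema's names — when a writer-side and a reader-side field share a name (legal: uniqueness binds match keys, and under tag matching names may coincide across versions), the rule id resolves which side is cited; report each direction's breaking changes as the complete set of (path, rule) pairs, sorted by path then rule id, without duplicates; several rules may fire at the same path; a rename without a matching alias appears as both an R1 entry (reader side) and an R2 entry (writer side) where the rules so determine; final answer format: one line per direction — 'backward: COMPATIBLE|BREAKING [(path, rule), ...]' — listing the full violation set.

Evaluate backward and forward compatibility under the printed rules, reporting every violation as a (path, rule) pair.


each type pair in Ticket: writer, then reader
backward pass over Ticket, reader schema v2, writer schema v1:
  writer required, list<int32> -> list<int32>: reader scores maps from writer scores
  writer optional, Address -> Address: reader meta maps from writer meta
  writer required, bool -> bool: reader archived maps from writer archived
  writer required, bytes -> bytes: reader avatar maps from writer avatar
  writer optional, string -> float64: reader phone maps from writer phone
  writer required, float32 -> float32: reader weight maps from writer weight
  writer optional, bytes -> bytes: reader payload maps from writer payload
  writer required, string -> bytes: reader meta.name maps from writer meta.name
  writer required, string -> string: reader meta.city maps from writer meta.city
  writer meta.rating: unknown to reader
  rule R3 violated at meta.name
  rule R3 violated at phone
  => 2 violation(s): backward is BREAKING for Ticket
forward pass over Ticket, reader schema v1, writer schema v2:
  writer required, list<int32> -> list<int32>: reader scores maps from writer scores
  writer optional, Address -> Address: reader meta maps from writer meta
  writer required, bool -> bool: reader archived maps from writer archived
  writer required, bytes -> bytes: reader avatar maps from writer avatar
  writer optional, float64 -> string: reader phone maps from writer phone
  writer required, float32 -> float32: reader weight maps from writer weight
  writer optional, bytes -> bytes: reader payload maps from writer payload
  writer required, bytes -> string: reader meta.name maps from writer meta.name
  meta.rating: no writer match
  writer required, string -> string: reader meta.city maps from writer meta.city
  rule R3 violated at meta.name
  rule R1 violated at meta.rating
  rule R3 violated at phone
  => 3 violation(s): forward is BREAKING for Ticket

backward: BREAKING [(meta.name, R3), (phone, R3)]; forward: BREAKING [(meta.name, R3), (meta.rating, R1), (phone, R3)]


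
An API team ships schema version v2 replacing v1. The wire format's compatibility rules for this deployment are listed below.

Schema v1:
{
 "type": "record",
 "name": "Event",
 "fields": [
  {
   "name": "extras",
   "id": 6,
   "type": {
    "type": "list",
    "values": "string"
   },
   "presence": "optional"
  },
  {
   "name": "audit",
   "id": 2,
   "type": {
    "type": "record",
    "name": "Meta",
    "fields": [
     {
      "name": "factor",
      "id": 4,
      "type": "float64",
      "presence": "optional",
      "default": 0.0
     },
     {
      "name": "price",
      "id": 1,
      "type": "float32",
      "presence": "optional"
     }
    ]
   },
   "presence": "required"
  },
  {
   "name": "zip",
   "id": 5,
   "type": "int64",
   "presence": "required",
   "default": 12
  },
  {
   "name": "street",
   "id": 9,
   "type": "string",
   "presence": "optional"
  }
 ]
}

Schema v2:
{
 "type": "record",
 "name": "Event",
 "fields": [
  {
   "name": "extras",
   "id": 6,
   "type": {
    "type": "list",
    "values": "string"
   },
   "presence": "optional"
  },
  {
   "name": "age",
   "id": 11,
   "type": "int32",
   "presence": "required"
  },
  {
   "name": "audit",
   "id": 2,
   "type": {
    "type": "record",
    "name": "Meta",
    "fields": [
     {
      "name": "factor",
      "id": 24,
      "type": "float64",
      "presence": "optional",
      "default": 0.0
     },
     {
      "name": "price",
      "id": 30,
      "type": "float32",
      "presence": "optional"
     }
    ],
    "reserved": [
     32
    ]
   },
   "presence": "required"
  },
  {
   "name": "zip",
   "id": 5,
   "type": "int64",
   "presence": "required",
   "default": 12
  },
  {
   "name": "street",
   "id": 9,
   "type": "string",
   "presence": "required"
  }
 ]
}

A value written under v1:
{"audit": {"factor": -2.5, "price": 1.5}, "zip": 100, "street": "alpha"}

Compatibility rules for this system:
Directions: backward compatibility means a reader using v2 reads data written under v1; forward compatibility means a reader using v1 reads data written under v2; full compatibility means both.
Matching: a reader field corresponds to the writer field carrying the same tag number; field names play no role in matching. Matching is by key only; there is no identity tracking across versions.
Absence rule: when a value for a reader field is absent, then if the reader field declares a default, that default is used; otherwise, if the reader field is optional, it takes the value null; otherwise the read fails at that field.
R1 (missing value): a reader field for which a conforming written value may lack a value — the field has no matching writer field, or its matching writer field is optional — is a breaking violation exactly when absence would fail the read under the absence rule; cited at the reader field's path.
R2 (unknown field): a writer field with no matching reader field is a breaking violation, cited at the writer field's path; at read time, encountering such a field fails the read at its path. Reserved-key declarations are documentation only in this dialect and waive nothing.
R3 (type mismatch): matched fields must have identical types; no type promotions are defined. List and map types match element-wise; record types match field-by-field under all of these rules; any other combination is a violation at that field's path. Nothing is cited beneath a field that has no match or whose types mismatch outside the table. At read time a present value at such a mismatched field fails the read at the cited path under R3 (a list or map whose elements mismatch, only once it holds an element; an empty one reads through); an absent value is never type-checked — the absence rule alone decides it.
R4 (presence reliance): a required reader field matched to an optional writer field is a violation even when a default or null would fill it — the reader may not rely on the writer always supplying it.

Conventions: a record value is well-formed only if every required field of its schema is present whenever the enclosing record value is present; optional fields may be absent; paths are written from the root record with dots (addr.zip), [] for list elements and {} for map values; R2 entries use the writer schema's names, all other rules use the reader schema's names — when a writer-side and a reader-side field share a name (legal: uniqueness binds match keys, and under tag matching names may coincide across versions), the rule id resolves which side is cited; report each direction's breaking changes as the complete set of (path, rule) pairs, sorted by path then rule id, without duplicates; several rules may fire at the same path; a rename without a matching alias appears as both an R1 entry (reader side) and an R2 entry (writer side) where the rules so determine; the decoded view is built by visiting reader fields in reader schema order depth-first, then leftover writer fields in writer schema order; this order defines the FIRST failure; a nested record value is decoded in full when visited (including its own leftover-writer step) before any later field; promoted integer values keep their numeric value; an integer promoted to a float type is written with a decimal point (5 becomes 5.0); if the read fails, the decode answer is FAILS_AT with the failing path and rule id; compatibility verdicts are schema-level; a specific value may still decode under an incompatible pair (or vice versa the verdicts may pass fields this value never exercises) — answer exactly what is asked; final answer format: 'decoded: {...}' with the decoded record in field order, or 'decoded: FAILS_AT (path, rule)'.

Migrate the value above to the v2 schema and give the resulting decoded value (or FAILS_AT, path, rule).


decoded: FAILS_AT (age, R1)

the writer's type comes first in each Event pair
decode walk for Event under reader schema v2:
  extras := null (absent, optional -> null)
  read fails at age under R1 (no fill)
  => FAILS_AT (age, R1)
checking off the Event differences that do not matter here:
  field street in record Event: optional changed to required -> changes Event's schema-level verdicts only — the decode of this value is the same
  field price in record Meta: tag 1 changed to 30 -> changes Event's schema-level verdicts only — the decode of this value is the same
  field factor in record Meta: tag 4 changed to 24 -> changes Event's schema-level verdicts only — the decode of this value is the same


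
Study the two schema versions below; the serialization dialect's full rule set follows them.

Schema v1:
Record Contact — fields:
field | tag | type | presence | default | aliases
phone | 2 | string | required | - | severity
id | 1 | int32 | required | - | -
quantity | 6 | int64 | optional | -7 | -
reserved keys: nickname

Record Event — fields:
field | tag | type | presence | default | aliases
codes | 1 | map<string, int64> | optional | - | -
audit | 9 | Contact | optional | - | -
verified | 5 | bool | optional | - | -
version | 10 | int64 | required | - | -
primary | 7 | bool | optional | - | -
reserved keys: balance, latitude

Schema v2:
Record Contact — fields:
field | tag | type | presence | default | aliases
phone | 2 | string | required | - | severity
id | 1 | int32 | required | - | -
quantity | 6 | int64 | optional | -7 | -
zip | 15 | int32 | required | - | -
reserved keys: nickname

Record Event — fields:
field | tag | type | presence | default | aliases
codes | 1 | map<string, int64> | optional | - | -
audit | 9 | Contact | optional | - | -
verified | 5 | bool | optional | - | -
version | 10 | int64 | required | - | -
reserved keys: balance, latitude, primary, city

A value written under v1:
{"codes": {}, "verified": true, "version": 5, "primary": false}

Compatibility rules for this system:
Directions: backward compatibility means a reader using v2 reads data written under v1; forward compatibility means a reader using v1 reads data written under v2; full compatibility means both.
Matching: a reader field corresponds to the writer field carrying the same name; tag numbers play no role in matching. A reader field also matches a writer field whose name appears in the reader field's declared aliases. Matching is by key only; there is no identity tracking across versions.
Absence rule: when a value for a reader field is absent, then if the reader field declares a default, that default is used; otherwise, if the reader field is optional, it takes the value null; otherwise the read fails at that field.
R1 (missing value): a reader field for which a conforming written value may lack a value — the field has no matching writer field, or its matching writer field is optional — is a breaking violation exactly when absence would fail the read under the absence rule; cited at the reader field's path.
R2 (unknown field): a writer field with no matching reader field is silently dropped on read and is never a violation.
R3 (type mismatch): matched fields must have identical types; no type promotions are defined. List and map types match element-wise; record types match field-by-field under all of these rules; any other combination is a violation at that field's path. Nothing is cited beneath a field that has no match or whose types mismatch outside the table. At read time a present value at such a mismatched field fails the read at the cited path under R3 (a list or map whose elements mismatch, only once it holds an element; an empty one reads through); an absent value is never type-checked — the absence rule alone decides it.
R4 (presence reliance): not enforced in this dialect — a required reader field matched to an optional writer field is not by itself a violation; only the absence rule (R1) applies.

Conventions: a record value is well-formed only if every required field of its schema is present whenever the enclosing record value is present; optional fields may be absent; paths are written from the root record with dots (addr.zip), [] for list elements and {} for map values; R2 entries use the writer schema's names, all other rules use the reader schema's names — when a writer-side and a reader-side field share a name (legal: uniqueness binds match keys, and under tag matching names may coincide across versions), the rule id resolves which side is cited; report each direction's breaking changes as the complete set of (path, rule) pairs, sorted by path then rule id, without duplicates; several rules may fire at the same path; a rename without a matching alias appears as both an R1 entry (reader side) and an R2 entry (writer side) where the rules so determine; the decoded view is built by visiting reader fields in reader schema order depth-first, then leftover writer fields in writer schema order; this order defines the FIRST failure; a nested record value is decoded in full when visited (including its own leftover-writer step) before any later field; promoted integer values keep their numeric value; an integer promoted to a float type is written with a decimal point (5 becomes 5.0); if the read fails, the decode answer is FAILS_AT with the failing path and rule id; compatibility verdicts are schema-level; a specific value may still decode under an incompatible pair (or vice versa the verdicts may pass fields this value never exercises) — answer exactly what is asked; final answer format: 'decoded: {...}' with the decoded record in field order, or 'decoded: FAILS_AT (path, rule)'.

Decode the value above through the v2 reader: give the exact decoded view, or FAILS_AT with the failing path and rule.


the writer's type comes first in each Event pair
migrating the Event value to v2:
  codes := {}
  audit := null (absent, optional -> null)
  verified := true
  version := 5
  writer primary: unknown -> dropped
  => decoded: {"codes": {}, "audit": null, "verified": true, "version": 5}
checking off the Event differences that do not matter here:
  added field zip to record Contact: required int32, tag 15 (in v2 it sits last) -> changes Event's schema-level verdicts only — the decode of this value is the same

decoded: {"codes": {}, "audit": null, "verified": true, "version": 5}


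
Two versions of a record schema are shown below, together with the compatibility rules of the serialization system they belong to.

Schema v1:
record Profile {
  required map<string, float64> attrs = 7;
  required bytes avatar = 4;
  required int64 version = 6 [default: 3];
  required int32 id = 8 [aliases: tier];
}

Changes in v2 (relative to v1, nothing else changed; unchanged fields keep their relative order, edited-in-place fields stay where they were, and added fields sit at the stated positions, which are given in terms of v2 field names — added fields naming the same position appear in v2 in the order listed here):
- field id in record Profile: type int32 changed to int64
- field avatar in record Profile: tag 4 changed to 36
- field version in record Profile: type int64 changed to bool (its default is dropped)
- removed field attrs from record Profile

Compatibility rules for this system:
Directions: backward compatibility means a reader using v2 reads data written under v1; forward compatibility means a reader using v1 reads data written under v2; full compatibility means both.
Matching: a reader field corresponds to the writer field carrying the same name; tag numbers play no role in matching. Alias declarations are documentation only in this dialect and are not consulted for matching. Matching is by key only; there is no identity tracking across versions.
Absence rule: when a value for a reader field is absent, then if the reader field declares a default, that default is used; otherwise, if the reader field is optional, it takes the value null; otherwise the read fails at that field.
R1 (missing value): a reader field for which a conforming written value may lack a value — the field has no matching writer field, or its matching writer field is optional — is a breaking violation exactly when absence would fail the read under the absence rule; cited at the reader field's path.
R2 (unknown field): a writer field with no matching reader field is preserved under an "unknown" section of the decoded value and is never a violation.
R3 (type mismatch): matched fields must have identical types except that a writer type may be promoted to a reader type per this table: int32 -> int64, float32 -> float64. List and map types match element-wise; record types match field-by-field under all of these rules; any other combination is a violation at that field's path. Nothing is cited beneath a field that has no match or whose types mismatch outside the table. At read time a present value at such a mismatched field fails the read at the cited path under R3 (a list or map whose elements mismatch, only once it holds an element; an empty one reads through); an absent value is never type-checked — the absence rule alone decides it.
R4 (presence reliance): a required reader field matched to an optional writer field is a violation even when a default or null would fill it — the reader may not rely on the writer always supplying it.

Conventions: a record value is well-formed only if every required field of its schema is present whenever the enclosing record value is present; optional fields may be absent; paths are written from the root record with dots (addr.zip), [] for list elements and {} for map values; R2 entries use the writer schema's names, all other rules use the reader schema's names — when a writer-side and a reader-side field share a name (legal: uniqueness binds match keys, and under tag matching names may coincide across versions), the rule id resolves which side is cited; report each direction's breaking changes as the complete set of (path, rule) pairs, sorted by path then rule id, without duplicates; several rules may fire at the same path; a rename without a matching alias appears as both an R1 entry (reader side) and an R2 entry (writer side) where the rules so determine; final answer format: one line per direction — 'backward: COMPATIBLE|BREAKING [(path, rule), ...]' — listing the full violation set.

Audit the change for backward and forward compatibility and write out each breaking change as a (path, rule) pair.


backward: BREAKING [(version, R3)]; forward: BREAKING [(attrs, R1), (id, R3), (version, R3)]

arrows below run writer -> reader for Profile
backward on Profile — v2 reading data written by v1:
  avatar: paired with writer avatar (bytes -> bytes; writer required)
  version: paired with writer version (int64 -> bool; writer required)
  id: paired with writer id (int32 -> int64; writer required)
  writer attrs: unknown to reader
  R3 fires at version
  => 1 violation(s): backward is BREAKING for Profile
forward on Profile — v1 reading data written by v2:
  attrs has no writer counterpart
  avatar: paired with writer avatar (bytes -> bytes; writer required)
  version: paired with writer version (bool -> int64; writer required)
  id: paired with writer id (int64 -> int32; writer required)
  R1 fires at attrs
  R3 fires at id
  R3 fires at version
  => 3 violation(s): forward is BREAKING for Profile


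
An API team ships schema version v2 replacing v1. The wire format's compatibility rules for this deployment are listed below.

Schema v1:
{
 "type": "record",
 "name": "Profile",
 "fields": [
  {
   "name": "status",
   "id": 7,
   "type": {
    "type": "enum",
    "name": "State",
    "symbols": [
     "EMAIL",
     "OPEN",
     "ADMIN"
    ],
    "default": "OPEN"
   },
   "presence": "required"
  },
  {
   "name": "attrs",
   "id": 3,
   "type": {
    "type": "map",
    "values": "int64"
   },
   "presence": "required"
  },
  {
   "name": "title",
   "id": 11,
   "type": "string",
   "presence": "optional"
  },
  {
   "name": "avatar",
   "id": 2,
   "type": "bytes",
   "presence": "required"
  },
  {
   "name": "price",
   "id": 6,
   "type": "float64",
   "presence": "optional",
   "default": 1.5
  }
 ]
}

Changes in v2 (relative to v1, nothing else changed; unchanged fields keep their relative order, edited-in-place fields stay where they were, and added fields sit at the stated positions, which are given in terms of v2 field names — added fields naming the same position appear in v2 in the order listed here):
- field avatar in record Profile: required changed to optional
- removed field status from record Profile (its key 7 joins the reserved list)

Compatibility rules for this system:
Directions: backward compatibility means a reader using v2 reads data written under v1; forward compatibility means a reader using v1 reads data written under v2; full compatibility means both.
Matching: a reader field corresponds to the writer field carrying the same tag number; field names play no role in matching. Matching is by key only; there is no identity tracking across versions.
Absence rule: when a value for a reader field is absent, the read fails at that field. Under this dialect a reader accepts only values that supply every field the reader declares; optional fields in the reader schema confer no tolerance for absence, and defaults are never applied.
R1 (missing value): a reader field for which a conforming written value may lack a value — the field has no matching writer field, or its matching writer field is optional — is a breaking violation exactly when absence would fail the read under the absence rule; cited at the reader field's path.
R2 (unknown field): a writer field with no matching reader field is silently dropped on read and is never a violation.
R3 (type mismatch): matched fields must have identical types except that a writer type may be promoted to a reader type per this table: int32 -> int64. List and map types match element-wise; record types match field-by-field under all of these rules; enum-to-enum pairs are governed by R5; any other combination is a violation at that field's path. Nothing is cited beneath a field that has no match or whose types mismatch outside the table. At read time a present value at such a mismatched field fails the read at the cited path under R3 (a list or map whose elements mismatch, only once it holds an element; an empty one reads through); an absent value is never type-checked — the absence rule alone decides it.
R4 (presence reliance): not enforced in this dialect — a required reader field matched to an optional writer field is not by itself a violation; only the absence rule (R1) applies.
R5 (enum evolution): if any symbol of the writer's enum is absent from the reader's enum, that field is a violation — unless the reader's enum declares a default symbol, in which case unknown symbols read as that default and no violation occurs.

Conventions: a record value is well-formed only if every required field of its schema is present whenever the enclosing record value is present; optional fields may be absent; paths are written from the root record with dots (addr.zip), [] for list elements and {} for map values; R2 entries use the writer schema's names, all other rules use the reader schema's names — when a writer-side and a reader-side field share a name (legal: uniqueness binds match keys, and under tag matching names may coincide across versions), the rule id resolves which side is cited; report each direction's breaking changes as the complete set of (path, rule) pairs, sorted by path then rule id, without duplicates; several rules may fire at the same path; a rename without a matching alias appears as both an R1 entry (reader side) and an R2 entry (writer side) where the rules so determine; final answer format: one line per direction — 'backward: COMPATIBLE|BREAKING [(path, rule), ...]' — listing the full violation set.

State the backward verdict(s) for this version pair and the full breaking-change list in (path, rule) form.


in Profile below, arrows point writer -> reader
backward pass over Profile, reader schema v2, writer schema v1:
  attrs <- attrs (map<string, int64> -> map<string, int64>, writer required)
  title <- title (string -> string, writer optional)
  avatar <- avatar (bytes -> bytes, writer required)
  price <- price (float64 -> float64, writer optional)
  status (writer side), unknown to reader
  R1 fires at price
  R1 fires at title
  => backward: BREAKING (2)
checking off the Profile differences that do not matter here:
  field avatar in record Profile: required changed to optional -> fires only in the forward direction of Profile, which is not asked here
  removed field status from record Profile (its key 7 joins the reserved list) -> fires only in the forward direction of Profile, which is not asked here

backward: BREAKING [(price, R1), (title, R1)]


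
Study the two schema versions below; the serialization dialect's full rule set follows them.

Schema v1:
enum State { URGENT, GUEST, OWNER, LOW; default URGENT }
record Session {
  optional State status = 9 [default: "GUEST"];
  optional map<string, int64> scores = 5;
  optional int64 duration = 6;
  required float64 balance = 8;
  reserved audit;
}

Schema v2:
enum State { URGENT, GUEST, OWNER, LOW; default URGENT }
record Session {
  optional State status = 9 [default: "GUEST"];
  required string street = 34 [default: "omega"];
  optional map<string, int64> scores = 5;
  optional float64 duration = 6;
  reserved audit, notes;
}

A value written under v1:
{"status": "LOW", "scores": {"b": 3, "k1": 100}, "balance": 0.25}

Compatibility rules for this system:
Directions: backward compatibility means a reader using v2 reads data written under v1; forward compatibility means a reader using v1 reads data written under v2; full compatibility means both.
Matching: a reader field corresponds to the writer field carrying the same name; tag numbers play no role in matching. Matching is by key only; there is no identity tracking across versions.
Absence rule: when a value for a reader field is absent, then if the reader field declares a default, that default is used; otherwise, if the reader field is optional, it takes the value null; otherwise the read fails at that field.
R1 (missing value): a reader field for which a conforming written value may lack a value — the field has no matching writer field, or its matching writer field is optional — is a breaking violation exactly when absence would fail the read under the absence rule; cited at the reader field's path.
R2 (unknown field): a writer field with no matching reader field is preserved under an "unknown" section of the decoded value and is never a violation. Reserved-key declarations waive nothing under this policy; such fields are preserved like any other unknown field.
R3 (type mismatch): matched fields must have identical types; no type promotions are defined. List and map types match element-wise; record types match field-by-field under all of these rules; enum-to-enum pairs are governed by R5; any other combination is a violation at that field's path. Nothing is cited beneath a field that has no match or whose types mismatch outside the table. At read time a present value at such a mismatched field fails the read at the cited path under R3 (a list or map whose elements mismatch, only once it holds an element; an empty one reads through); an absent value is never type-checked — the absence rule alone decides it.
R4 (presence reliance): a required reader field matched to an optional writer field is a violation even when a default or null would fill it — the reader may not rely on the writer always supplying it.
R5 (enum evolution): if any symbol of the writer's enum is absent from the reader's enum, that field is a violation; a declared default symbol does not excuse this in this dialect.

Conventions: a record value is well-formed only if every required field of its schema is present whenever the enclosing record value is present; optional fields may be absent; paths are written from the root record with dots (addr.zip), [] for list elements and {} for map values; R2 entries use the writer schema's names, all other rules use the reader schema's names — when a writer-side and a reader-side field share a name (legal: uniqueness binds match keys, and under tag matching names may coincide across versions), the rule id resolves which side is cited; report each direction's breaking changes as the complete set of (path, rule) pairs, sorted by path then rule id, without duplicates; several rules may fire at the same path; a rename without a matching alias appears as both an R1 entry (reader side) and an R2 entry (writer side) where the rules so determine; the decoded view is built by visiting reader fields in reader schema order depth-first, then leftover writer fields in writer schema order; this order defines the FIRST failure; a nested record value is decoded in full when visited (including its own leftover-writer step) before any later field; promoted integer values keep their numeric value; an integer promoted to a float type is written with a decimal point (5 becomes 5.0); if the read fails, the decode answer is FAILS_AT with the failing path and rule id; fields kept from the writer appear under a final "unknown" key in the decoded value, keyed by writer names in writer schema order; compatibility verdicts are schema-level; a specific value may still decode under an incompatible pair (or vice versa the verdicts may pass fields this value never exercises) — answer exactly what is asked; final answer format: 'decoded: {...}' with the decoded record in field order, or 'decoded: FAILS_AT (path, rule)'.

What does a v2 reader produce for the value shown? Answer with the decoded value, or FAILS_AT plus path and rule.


arrows below run writer -> reader for Session
decode (reader v2):
  status := "LOW"
  street := "omega" (missing; default applied)
  scores := {"b": 3, "k1": 100}
  duration := null (missing; optional => null)
  writer balance: kept under "unknown"
  => decoded: {"status": "LOW", "street": "omega", "scores": {"b": 3, "k1": 100}, "duration": null, "unknown": {"balance": 0.25}}
remaining Session differences; none change what is asked:
  field duration in record Session: type int64 changed to float64 -> a verdict-level change on Session — the shown value reads the same

decoded: {"status": "LOW", "street": "omega", "scores": {"b": 3, "k1": 100}, "duration": null, "unknown": {"balance": 0.25}}


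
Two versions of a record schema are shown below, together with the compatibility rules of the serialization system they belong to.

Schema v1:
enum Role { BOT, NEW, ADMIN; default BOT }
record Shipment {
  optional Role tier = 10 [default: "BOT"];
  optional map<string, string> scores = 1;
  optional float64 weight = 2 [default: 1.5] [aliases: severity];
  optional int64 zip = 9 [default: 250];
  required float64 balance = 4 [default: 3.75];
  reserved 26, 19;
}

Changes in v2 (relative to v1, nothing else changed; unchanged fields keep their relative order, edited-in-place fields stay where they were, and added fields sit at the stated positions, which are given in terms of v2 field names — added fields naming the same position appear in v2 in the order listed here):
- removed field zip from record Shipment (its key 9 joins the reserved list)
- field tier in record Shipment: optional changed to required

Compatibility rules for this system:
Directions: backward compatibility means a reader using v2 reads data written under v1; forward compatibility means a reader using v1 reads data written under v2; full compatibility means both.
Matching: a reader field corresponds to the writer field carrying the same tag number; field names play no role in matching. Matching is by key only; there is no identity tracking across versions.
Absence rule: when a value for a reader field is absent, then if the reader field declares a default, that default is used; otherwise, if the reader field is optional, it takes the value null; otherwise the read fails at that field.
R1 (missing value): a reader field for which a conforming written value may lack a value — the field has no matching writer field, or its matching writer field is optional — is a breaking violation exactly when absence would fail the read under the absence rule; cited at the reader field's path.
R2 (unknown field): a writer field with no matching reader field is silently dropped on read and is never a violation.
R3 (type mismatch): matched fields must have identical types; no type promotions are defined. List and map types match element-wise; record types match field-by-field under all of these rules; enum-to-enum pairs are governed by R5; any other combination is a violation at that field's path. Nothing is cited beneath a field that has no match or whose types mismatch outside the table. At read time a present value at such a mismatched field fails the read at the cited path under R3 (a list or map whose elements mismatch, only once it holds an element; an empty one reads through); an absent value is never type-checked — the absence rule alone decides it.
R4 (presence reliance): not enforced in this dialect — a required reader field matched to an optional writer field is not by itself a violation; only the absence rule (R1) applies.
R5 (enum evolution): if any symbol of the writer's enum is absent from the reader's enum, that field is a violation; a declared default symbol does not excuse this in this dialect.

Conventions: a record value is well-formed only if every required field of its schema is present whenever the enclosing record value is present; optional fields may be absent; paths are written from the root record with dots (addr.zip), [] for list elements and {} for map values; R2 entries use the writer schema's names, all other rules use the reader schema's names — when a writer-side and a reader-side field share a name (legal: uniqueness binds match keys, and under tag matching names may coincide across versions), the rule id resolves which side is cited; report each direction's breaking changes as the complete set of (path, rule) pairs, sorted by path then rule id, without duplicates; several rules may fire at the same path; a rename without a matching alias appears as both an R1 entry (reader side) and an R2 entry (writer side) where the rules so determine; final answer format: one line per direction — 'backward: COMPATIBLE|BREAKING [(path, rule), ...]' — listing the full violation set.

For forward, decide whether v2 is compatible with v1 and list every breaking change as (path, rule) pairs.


arrows below run writer -> reader for Shipment
forward analysis of Shipment with v1 as reader and v2 as writer:
  tier: paired with writer tier (Role -> Role; writer required)
  scores: paired with writer scores (map<string, string> -> map<string, string>; writer optional)
  weight: paired with writer weight (float64 -> float64; writer optional)
  zip: no writer-side match
  balance: paired with writer balance (float64 -> float64; writer required)
  => no violations; forward on Shipment: COMPATIBLE
remaining Shipment differences; none change what is asked:
  removed field zip from record Shipment (its key 9 joins the reserved list) -> triggers nothing under Shipment's printed rules — same verdict
  field tier in record Shipment: optional changed to required -> triggers nothing under Shipment's printed rules — same verdict

forward: COMPATIBLE []


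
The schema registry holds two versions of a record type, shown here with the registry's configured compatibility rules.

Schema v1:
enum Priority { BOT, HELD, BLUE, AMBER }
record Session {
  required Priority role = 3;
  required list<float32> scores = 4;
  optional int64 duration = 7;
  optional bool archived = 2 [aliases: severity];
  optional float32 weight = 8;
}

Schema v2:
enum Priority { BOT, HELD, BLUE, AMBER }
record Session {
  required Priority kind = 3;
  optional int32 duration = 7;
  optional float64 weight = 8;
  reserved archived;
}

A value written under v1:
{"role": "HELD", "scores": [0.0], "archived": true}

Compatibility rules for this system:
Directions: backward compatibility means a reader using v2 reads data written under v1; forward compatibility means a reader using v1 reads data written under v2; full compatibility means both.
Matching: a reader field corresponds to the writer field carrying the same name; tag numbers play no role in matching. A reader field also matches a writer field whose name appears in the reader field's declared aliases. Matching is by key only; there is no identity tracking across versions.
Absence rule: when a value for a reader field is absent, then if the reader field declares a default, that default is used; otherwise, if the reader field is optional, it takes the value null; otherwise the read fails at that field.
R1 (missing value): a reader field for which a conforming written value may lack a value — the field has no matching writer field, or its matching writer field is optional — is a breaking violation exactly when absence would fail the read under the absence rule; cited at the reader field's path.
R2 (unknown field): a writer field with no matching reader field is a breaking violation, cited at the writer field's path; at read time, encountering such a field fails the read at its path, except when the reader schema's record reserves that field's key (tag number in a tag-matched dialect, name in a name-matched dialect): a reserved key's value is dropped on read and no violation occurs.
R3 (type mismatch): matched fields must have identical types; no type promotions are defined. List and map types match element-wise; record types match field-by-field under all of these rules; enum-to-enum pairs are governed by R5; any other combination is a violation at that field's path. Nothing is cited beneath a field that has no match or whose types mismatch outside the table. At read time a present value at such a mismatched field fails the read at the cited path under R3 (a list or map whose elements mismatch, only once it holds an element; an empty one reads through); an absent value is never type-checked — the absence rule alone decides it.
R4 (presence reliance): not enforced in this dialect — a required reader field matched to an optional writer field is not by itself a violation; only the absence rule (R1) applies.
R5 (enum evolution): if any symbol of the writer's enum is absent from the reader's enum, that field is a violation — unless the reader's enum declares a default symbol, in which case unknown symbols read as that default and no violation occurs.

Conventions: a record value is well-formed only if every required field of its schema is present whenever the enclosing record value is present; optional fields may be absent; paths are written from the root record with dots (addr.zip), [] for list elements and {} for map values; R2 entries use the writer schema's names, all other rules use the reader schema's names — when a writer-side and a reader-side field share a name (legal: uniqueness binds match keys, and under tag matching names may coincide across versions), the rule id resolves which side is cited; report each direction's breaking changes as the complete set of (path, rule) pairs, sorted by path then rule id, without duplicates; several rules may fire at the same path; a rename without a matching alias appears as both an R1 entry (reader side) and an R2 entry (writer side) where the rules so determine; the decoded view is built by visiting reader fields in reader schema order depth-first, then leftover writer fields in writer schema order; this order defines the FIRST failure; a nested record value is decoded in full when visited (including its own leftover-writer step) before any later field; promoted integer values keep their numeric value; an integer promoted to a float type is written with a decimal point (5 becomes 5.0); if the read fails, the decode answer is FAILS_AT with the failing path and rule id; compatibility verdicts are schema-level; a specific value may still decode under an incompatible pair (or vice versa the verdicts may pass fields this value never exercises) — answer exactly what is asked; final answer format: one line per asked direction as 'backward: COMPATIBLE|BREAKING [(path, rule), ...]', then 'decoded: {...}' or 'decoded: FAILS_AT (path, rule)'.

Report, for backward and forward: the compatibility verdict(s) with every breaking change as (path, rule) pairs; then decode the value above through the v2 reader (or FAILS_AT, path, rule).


backward: BREAKING [(duration, R3), (kind, R1), (role, R2), (scores, R2), (weight, R3)]; forward: BREAKING [(duration, R3), (kind, R2), (role, R1), (scores, R1), (weight, R3)]; decoded: FAILS_AT (kind, R1)

each type pair in Session: writer, then reader
backward pass over Session, reader schema v2, writer schema v1:
  kind has no writer counterpart
  duration: int64 -> int32, writer optional; from duration
  weight: float32 -> float64, writer optional; from weight
  role (writer side), unknown to reader
  scores (writer side), unknown to reader
  archived (writer side), unknown to reader
  breaking: (duration, R3)
  breaking: (kind, R1)
  breaking: (role, R2)
  breaking: (scores, R2)
  breaking: (weight, R3)
  backward on Session therefore BREAKING (5)
forward pass over Session, reader schema v1, writer schema v2:
  role has no writer counterpart
  scores has no writer counterpart
  duration: int32 -> int64, writer optional; from duration
  archived has no writer counterpart
  weight: float64 -> float32, writer optional; from weight
  kind (writer side), unknown to reader
  breaking: (duration, R3)
  breaking: (kind, R2)
  breaking: (role, R1)
  breaking: (scores, R1)
  breaking: (weight, R3)
  forward on Session therefore BREAKING (5)
migrating the Session value to v2:
  read fails at kind under R1 (no fill)
  => FAILS_AT (kind, R1)
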